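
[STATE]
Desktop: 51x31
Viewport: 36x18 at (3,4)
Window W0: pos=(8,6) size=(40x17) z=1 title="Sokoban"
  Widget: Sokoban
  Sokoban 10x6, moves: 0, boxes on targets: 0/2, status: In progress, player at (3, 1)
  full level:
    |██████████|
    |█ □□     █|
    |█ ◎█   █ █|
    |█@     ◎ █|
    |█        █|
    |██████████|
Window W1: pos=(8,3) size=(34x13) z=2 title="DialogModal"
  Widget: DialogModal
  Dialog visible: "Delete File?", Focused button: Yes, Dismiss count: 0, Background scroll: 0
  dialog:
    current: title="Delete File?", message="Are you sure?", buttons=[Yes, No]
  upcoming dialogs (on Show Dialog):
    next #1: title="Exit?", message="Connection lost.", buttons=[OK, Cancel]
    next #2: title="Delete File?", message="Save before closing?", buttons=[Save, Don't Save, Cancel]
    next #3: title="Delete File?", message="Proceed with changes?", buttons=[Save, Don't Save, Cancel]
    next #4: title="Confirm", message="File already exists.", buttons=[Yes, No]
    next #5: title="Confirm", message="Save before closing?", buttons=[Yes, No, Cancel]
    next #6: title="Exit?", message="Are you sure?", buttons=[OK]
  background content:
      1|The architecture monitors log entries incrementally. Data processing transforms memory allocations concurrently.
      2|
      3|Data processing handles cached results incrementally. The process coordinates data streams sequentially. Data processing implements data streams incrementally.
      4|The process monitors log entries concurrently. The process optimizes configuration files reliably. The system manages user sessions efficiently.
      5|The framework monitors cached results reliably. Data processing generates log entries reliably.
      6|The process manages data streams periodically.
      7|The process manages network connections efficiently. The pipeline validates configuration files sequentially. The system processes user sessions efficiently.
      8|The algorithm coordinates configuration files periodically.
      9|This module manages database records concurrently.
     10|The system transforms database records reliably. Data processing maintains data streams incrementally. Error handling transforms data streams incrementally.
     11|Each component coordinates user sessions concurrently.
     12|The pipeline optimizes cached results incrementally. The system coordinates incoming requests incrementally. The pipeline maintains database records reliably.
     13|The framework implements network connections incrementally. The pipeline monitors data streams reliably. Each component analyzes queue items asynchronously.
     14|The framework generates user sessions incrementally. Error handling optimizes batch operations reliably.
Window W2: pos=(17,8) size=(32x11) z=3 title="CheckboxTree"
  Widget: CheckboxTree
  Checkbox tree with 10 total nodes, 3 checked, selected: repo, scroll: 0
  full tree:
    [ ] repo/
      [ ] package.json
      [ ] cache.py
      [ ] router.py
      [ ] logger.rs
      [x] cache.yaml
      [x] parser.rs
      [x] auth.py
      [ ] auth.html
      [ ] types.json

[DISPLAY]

     ┃ DialogModal                  
     ┠──────────────────────────────
     ┃The architecture monitors log 
     ┃                              
     ┃Data pr┌┏━━━━━━━━━━━━━━━━━━━━━
     ┃The pro│┃ CheckboxTree        
     ┃The fra│┠─────────────────────
     ┃The pro│┃>[-] repo/           
     ┃The pro└┃   [ ] package.json  
     ┃The algo┃   [ ] cache.py      
     ┃This mod┃   [ ] router.py     
     ┗━━━━━━━━┃   [ ] logger.rs     
     ┃        ┃   [x] cache.yaml    
     ┃        ┃   [x] parser.rs     
     ┃        ┗━━━━━━━━━━━━━━━━━━━━━
     ┃                              
     ┃                              
     ┃                              


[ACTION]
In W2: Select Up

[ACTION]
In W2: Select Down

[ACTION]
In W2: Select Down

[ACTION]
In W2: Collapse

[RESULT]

     ┃ DialogModal                  
     ┠──────────────────────────────
     ┃The architecture monitors log 
     ┃                              
     ┃Data pr┌┏━━━━━━━━━━━━━━━━━━━━━
     ┃The pro│┃ CheckboxTree        
     ┃The fra│┠─────────────────────
     ┃The pro│┃ [-] repo/           
     ┃The pro└┃   [ ] package.json  
     ┃The algo┃>  [ ] cache.py      
     ┃This mod┃   [ ] router.py     
     ┗━━━━━━━━┃   [ ] logger.rs     
     ┃        ┃   [x] cache.yaml    
     ┃        ┃   [x] parser.rs     
     ┃        ┗━━━━━━━━━━━━━━━━━━━━━
     ┃                              
     ┃                              
     ┃                              


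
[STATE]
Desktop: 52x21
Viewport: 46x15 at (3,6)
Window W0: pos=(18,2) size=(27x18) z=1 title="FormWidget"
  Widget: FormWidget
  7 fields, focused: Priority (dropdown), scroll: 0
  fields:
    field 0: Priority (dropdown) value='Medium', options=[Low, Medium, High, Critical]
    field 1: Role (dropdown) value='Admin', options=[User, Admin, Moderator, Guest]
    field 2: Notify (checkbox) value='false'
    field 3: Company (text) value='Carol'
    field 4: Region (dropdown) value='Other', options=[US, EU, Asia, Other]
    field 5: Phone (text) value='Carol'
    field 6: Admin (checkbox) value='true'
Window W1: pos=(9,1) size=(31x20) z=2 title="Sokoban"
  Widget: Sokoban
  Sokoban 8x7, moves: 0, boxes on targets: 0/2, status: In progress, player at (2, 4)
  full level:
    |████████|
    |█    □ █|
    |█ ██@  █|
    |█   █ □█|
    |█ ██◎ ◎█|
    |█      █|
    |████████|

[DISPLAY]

      ┃█ ██@  █                     ┃  ▼]┃    
      ┃█   █ □█                     ┃    ┃    
      ┃█ ██◎ ◎█                     ┃   ]┃    
      ┃█      █                     ┃  ▼]┃    
      ┃████████                     ┃   ]┃    
      ┃Moves: 0  0/2                ┃    ┃    
      ┃                             ┃    ┃    
      ┃                             ┃    ┃    
      ┃                             ┃    ┃    
      ┃                             ┃    ┃    
      ┃                             ┃    ┃    
      ┃                             ┃    ┃    
      ┃                             ┃    ┃    
      ┃                             ┃━━━━┛    
      ┗━━━━━━━━━━━━━━━━━━━━━━━━━━━━━┛         


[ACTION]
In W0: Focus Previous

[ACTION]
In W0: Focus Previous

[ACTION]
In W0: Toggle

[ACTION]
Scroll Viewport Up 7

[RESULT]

                                              
      ┏━━━━━━━━━━━━━━━━━━━━━━━━━━━━━┓         
      ┃ Sokoban                     ┃━━━━┓    
      ┠─────────────────────────────┨    ┃    
      ┃████████                     ┃────┨    
      ┃█    □ █                     ┃  ▼]┃    
      ┃█ ██@  █                     ┃  ▼]┃    
      ┃█   █ □█                     ┃    ┃    
      ┃█ ██◎ ◎█                     ┃   ]┃    
      ┃█      █                     ┃  ▼]┃    
      ┃████████                     ┃   ]┃    
      ┃Moves: 0  0/2                ┃    ┃    
      ┃                             ┃    ┃    
      ┃                             ┃    ┃    
      ┃                             ┃    ┃    


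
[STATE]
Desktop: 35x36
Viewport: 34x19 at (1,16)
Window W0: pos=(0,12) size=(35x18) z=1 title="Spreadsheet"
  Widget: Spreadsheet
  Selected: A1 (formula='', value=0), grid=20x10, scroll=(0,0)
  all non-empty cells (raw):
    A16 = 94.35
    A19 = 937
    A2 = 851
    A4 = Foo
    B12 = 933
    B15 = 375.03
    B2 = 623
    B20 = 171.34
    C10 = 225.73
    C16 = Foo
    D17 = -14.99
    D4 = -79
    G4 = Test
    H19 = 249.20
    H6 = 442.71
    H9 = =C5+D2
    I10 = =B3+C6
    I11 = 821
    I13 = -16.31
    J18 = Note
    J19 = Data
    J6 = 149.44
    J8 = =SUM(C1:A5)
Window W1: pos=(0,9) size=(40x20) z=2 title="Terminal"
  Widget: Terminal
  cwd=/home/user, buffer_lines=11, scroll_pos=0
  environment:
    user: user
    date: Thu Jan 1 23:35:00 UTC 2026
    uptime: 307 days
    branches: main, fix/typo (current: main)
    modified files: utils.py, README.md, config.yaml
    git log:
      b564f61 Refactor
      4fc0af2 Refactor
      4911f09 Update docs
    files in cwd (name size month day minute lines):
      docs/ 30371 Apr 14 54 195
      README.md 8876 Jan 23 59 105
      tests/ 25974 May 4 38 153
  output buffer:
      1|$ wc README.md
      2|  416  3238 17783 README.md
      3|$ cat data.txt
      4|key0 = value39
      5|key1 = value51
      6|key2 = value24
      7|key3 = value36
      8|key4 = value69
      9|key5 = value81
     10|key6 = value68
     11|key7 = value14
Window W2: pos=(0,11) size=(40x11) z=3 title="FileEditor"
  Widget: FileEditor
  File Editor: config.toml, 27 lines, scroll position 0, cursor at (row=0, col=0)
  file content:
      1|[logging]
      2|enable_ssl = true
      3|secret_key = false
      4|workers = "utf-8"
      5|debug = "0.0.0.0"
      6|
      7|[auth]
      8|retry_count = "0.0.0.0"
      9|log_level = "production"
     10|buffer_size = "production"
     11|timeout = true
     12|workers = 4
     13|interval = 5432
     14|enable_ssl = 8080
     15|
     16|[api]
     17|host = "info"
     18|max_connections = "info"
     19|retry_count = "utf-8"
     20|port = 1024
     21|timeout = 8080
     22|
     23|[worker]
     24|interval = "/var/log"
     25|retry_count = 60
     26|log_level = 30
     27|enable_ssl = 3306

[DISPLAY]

secret_key = false                
workers = "utf-8"                 
debug = "0.0.0.0"                 
                                  
[auth]                            
━━━━━━━━━━━━━━━━━━━━━━━━━━━━━━━━━━
key7 = value14                    
$ █                               
                                  
                                  
                                  
                                  
━━━━━━━━━━━━━━━━━━━━━━━━━━━━━━━━━━
━━━━━━━━━━━━━━━━━━━━━━━━━━━━━━━━━┛
                                  
                                  
                                  
                                  
                                  


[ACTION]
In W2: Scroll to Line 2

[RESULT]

workers = "utf-8"                 
debug = "0.0.0.0"                 
                                  
[auth]                            
retry_count = "0.0.0.0"           
━━━━━━━━━━━━━━━━━━━━━━━━━━━━━━━━━━
key7 = value14                    
$ █                               
                                  
                                  
                                  
                                  
━━━━━━━━━━━━━━━━━━━━━━━━━━━━━━━━━━
━━━━━━━━━━━━━━━━━━━━━━━━━━━━━━━━━┛
                                  
                                  
                                  
                                  
                                  


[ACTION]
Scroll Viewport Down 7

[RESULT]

debug = "0.0.0.0"                 
                                  
[auth]                            
retry_count = "0.0.0.0"           
━━━━━━━━━━━━━━━━━━━━━━━━━━━━━━━━━━
key7 = value14                    
$ █                               
                                  
                                  
                                  
                                  
━━━━━━━━━━━━━━━━━━━━━━━━━━━━━━━━━━
━━━━━━━━━━━━━━━━━━━━━━━━━━━━━━━━━┛
                                  
                                  
                                  
                                  
                                  
                                  


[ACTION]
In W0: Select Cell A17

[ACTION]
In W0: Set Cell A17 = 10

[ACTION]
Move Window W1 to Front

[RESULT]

key2 = value24                    
key3 = value36                    
key4 = value69                    
key5 = value81                    
key6 = value68                    
key7 = value14                    
$ █                               
                                  
                                  
                                  
                                  
━━━━━━━━━━━━━━━━━━━━━━━━━━━━━━━━━━
━━━━━━━━━━━━━━━━━━━━━━━━━━━━━━━━━┛
                                  
                                  
                                  
                                  
                                  
                                  


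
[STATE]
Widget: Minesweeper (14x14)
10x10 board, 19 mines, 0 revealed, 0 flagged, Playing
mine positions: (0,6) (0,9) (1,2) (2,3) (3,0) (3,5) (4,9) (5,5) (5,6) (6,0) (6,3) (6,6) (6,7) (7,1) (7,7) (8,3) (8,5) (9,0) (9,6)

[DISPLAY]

■■■■■■■■■■    
■■■■■■■■■■    
■■■■■■■■■■    
■■■■■■■■■■    
■■■■■■■■■■    
■■■■■■■■■■    
■■■■■■■■■■    
■■■■■■■■■■    
■■■■■■■■■■    
■■■■■■■■■■    
              
              
              
              


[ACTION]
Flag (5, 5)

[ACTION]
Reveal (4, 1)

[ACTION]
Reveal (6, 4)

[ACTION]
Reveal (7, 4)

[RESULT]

■■■■■■■■■■    
■■■■■■■■■■    
■■■■■■■■■■    
■■■■■■■■■■    
■1■■■■■■■■    
■■■■■⚑■■■■    
■■■■2■■■■■    
■■■■3■■■■■    
■■■■■■■■■■    
■■■■■■■■■■    
              
              
              
              


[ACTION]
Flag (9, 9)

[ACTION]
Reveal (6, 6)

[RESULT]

■■■■■■✹■■✹    
■■✹■■■■■■■    
■■■✹■■■■■■    
✹■■■■✹■■■■    
■1■■■■■■■✹    
■■■■■✹✹■■■    
✹■■✹2■✹✹■■    
■✹■■3■■✹■■    
■■■✹■✹■■■■    
✹■■■■■✹■■⚑    
              
              
              
              


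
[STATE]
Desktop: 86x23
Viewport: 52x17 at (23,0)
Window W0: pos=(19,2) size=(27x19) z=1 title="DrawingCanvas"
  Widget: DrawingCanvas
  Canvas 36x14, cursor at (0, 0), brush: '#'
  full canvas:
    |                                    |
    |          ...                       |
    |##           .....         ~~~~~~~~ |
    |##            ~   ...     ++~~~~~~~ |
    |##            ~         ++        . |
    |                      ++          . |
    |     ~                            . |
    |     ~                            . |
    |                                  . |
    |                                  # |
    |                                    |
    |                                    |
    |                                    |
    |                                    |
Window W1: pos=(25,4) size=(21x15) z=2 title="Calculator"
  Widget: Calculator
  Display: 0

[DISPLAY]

                                                    
                                                    
━━━━━━━━━━━━━━━━━━━━━━┓                             
awingCanvas           ┃                             
──┏━━━━━━━━━━━━━━━━━━━┓                             
  ┃ Calculator        ┃                             
  ┠───────────────────┨                             
  ┃                  0┃                             
  ┃┌───┬───┬───┬───┐  ┃                             
  ┃│ 7 │ 8 │ 9 │ ÷ │  ┃                             
  ┃├───┼───┼───┼───┤  ┃                             
  ┃│ 4 │ 5 │ 6 │ × │  ┃                             
  ┃├───┼───┼───┼───┤  ┃                             
  ┃│ 1 │ 2 │ 3 │ - │  ┃                             
  ┃├───┼───┼───┼───┤  ┃                             
  ┃│ 0 │ . │ = │ + │  ┃                             
  ┃├───┼───┼───┼───┤  ┃                             


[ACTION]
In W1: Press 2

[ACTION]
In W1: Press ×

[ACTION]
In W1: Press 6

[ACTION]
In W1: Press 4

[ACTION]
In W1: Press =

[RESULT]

                                                    
                                                    
━━━━━━━━━━━━━━━━━━━━━━┓                             
awingCanvas           ┃                             
──┏━━━━━━━━━━━━━━━━━━━┓                             
  ┃ Calculator        ┃                             
  ┠───────────────────┨                             
  ┃                128┃                             
  ┃┌───┬───┬───┬───┐  ┃                             
  ┃│ 7 │ 8 │ 9 │ ÷ │  ┃                             
  ┃├───┼───┼───┼───┤  ┃                             
  ┃│ 4 │ 5 │ 6 │ × │  ┃                             
  ┃├───┼───┼───┼───┤  ┃                             
  ┃│ 1 │ 2 │ 3 │ - │  ┃                             
  ┃├───┼───┼───┼───┤  ┃                             
  ┃│ 0 │ . │ = │ + │  ┃                             
  ┃├───┼───┼───┼───┤  ┃                             


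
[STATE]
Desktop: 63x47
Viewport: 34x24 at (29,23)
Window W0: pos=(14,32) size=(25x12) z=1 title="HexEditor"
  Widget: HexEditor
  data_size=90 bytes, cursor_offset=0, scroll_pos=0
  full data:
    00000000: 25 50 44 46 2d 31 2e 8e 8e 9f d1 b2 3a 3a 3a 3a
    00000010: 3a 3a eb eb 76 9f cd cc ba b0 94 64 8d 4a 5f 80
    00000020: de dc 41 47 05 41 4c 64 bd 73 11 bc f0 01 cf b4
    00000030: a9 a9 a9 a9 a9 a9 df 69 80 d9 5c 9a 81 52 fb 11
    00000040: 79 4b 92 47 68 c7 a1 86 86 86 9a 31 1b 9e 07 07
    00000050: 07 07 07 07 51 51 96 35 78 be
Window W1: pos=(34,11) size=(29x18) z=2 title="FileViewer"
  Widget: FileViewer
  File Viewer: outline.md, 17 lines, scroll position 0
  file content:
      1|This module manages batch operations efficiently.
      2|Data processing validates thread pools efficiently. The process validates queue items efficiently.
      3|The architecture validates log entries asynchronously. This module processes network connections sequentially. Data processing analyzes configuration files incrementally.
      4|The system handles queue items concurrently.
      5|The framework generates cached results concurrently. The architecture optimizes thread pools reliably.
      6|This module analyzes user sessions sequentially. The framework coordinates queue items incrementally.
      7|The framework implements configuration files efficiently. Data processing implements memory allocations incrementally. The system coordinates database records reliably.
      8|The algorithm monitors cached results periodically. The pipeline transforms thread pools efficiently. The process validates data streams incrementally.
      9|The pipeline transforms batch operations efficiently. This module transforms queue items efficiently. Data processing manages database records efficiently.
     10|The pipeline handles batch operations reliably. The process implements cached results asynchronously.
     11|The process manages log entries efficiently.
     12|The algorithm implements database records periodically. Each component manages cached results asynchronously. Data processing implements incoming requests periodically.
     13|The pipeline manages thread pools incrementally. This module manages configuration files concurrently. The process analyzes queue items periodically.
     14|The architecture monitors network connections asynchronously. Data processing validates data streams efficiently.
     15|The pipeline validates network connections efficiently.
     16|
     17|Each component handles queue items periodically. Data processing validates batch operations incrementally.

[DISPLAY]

     ┃The pipeline handles batch░┃
     ┃The process manages log en░┃
     ┃The algorithm implements d░┃
     ┃The pipeline manages threa░┃
     ┃The architecture monitors ▼┃
     ┗━━━━━━━━━━━━━━━━━━━━━━━━━━━┛
                                  
                                  
                                  
━━━━━━━━━┓                        
         ┃                        
─────────┨                        
0 44 46 2┃                        
a eb eb 7┃                        
c 41 47 0┃                        
9 a9 a9 a┃                        
b 92 47 6┃                        
7 07 07 5┃                        
         ┃                        
         ┃                        
━━━━━━━━━┛                        
                                  
                                  
                                  


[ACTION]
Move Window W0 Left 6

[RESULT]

     ┃The pipeline handles batch░┃
     ┃The process manages log en░┃
     ┃The algorithm implements d░┃
     ┃The pipeline manages threa░┃
     ┃The architecture monitors ▼┃
     ┗━━━━━━━━━━━━━━━━━━━━━━━━━━━┛
                                  
                                  
                                  
━━━┓                              
   ┃                              
───┨                              
6 2┃                              
b 7┃                              
7 0┃                              
9 a┃                              
7 6┃                              
7 5┃                              
   ┃                              
   ┃                              
━━━┛                              
                                  
                                  
                                  


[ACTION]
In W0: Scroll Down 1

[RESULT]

     ┃The pipeline handles batch░┃
     ┃The process manages log en░┃
     ┃The algorithm implements d░┃
     ┃The pipeline manages threa░┃
     ┃The architecture monitors ▼┃
     ┗━━━━━━━━━━━━━━━━━━━━━━━━━━━┛
                                  
                                  
                                  
━━━┓                              
   ┃                              
───┨                              
b 7┃                              
7 0┃                              
9 a┃                              
7 6┃                              
7 5┃                              
   ┃                              
   ┃                              
   ┃                              
━━━┛                              
                                  
                                  
                                  


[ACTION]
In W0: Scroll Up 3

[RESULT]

     ┃The pipeline handles batch░┃
     ┃The process manages log en░┃
     ┃The algorithm implements d░┃
     ┃The pipeline manages threa░┃
     ┃The architecture monitors ▼┃
     ┗━━━━━━━━━━━━━━━━━━━━━━━━━━━┛
                                  
                                  
                                  
━━━┓                              
   ┃                              
───┨                              
6 2┃                              
b 7┃                              
7 0┃                              
9 a┃                              
7 6┃                              
7 5┃                              
   ┃                              
   ┃                              
━━━┛                              
                                  
                                  
                                  


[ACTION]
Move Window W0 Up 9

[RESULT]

━━━┓ ┃The pipeline handles batch░┃
   ┃ ┃The process manages log en░┃
───┨ ┃The algorithm implements d░┃
6 2┃ ┃The pipeline manages threa░┃
b 7┃ ┃The architecture monitors ▼┃
7 0┃ ┗━━━━━━━━━━━━━━━━━━━━━━━━━━━┛
9 a┃                              
7 6┃                              
7 5┃                              
   ┃                              
   ┃                              
━━━┛                              
                                  
                                  
                                  
                                  
                                  
                                  
                                  
                                  
                                  
                                  
                                  
                                  


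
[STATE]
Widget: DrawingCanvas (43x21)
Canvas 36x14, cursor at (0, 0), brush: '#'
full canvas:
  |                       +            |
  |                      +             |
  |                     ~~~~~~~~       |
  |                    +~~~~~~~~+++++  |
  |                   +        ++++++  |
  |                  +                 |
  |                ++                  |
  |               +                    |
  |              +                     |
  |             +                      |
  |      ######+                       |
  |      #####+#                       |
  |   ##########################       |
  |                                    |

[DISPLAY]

+                      +                   
                      +                    
                     ~~~~~~~~              
                    +~~~~~~~~+++++         
                   +        ++++++         
                  +                        
                ++                         
               +                           
              +                            
             +                             
      ######+                              
      #####+#                              
   ##########################              
                                           
                                           
                                           
                                           
                                           
                                           
                                           
                                           


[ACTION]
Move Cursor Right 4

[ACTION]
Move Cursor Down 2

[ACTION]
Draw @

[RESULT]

                       +                   
                      +                    
    @                ~~~~~~~~              
                    +~~~~~~~~+++++         
                   +        ++++++         
                  +                        
                ++                         
               +                           
              +                            
             +                             
      ######+                              
      #####+#                              
   ##########################              
                                           
                                           
                                           
                                           
                                           
                                           
                                           
                                           


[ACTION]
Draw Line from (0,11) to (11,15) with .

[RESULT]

           .           +                   
           .          +                    
    @       .        ~~~~~~~~              
            .       +~~~~~~~~+++++         
            .      +        ++++++         
             .    +                        
             .  ++                         
              .+                           
              .                            
             +.                            
      ######+  .                           
      #####+#  .                           
   ##########################              
                                           
                                           
                                           
                                           
                                           
                                           
                                           
                                           


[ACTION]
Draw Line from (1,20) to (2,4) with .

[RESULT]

           .           +                   
           .......... +                    
    .........        ~~~~~~~~              
            .       +~~~~~~~~+++++         
            .      +        ++++++         
             .    +                        
             .  ++                         
              .+                           
              .                            
             +.                            
      ######+  .                           
      #####+#  .                           
   ##########################              
                                           
                                           
                                           
                                           
                                           
                                           
                                           
                                           


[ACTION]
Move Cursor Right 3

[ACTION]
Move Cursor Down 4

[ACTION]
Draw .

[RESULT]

           .           +                   
           .......... +                    
    .........        ~~~~~~~~              
            .       +~~~~~~~~+++++         
            .      +        ++++++         
             .    +                        
       .     .  ++                         
              .+                           
              .                            
             +.                            
      ######+  .                           
      #####+#  .                           
   ##########################              
                                           
                                           
                                           
                                           
                                           
                                           
                                           
                                           


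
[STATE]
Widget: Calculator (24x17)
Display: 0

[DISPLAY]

                       0
┌───┬───┬───┬───┐       
│ 7 │ 8 │ 9 │ ÷ │       
├───┼───┼───┼───┤       
│ 4 │ 5 │ 6 │ × │       
├───┼───┼───┼───┤       
│ 1 │ 2 │ 3 │ - │       
├───┼───┼───┼───┤       
│ 0 │ . │ = │ + │       
├───┼───┼───┼───┤       
│ C │ MC│ MR│ M+│       
└───┴───┴───┴───┘       
                        
                        
                        
                        
                        


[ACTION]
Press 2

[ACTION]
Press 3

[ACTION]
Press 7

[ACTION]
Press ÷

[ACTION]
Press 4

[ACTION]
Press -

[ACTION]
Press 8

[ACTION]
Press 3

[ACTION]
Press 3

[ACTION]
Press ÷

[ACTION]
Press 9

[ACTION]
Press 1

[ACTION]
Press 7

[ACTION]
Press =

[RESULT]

           -0.8437840785
┌───┬───┬───┬───┐       
│ 7 │ 8 │ 9 │ ÷ │       
├───┼───┼───┼───┤       
│ 4 │ 5 │ 6 │ × │       
├───┼───┼───┼───┤       
│ 1 │ 2 │ 3 │ - │       
├───┼───┼───┼───┤       
│ 0 │ . │ = │ + │       
├───┼───┼───┼───┤       
│ C │ MC│ MR│ M+│       
└───┴───┴───┴───┘       
                        
                        
                        
                        
                        


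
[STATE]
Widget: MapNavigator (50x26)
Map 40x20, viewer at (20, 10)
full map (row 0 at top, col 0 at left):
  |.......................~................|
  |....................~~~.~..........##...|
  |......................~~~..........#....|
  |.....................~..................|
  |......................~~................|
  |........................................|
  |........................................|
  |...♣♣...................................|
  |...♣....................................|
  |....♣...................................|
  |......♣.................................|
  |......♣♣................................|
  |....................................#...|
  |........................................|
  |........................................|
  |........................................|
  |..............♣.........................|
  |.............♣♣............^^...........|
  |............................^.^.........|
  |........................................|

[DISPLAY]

                                                  
                                                  
                                                  
     .......................~................     
     ....................~~~.~..........##...     
     ......................~~~..........#....     
     .....................~..................     
     ......................~~................     
     ........................................     
     ........................................     
     ...♣♣...................................     
     ...♣....................................     
     ....♣...................................     
     ......♣.............@...................     
     ......♣♣................................     
     ....................................#...     
     ........................................     
     ........................................     
     ........................................     
     ..............♣.........................     
     .............♣♣............^^...........     
     ............................^.^.........     
     ........................................     
                                                  
                                                  
                                                  


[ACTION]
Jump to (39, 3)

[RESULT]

                                                  
                                                  
                                                  
                                                  
                                                  
                                                  
                                                  
                                                  
                                                  
                                                  
.........~................                        
......~~~.~..........##...                        
........~~~..........#....                        
.......~.................@                        
........~~................                        
..........................                        
..........................                        
..........................                        
..........................                        
..........................                        
..........................                        
..........................                        
......................#...                        
..........................                        
..........................                        
..........................                        


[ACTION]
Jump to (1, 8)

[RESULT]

                                                  
                                                  
                                                  
                                                  
                                                  
                        .......................~..
                        ....................~~~.~.
                        ......................~~~.
                        .....................~....
                        ......................~~..
                        ..........................
                        ..........................
                        ...♣♣.....................
                        .@.♣......................
                        ....♣.....................
                        ......♣...................
                        ......♣♣..................
                        ..........................
                        ..........................
                        ..........................
                        ..........................
                        ..............♣...........
                        .............♣♣...........
                        ..........................
                        ..........................
                                                  


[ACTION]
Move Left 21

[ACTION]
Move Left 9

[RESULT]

                                                  
                                                  
                                                  
                                                  
                                                  
                         .......................~.
                         ....................~~~.~
                         ......................~~~
                         .....................~...
                         ......................~~.
                         .........................
                         .........................
                         ...♣♣....................
                         @..♣.....................
                         ....♣....................
                         ......♣..................
                         ......♣♣.................
                         .........................
                         .........................
                         .........................
                         .........................
                         ..............♣..........
                         .............♣♣..........
                         .........................
                         .........................
                                                  


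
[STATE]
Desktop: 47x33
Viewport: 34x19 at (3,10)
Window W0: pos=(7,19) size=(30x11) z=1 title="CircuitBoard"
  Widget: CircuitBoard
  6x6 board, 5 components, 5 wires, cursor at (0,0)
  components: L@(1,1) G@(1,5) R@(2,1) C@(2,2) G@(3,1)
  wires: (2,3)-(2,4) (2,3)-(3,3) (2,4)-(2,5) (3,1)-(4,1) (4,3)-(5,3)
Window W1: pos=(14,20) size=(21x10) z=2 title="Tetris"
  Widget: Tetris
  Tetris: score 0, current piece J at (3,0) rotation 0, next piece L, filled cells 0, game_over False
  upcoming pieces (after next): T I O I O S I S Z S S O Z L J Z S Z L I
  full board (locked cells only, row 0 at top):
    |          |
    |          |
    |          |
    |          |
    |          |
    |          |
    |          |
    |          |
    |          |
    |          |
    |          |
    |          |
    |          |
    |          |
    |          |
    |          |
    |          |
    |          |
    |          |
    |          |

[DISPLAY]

                                  
                                  
                                  
                                  
                                  
                                  
                                  
                                  
                                  
    ┏━━━━━━━━━━━━━━━━━━━━━━━━━━━━┓
    ┃ Circu┏━━━━━━━━━━━━━━━━━━━┓ ┃
    ┠──────┃ Tetris            ┃─┨
    ┃   0 1┠───────────────────┨ ┃
    ┃0  [.]┃          │Next:   ┃ ┃
    ┃      ┃          │  ▒     ┃ ┃
    ┃1     ┃          │▒▒▒     ┃ ┃
    ┃      ┃          │        ┃ ┃
    ┃2     ┃          │        ┃ ┃
    ┃      ┃          │        ┃ ┃


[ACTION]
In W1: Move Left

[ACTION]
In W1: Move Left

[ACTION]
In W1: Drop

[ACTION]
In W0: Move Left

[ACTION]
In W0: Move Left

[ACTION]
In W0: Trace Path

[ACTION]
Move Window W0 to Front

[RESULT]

                                  
                                  
                                  
                                  
                                  
                                  
                                  
                                  
                                  
    ┏━━━━━━━━━━━━━━━━━━━━━━━━━━━━┓
    ┃ CircuitBoard               ┃
    ┠────────────────────────────┨
    ┃   0 1 2 3 4 5              ┃
    ┃0  [.]                      ┃
    ┃                            ┃
    ┃1       L               G   ┃
    ┃                            ┃
    ┃2       R   C   · ─ · ─ ·   ┃
    ┃                │           ┃
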